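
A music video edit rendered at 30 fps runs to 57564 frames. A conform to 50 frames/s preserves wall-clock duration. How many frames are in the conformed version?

95940 frames

Target frames = source frames × (target rate / source rate) = 57564 × (50)/(30) = 57564 × 5/3 = 95940.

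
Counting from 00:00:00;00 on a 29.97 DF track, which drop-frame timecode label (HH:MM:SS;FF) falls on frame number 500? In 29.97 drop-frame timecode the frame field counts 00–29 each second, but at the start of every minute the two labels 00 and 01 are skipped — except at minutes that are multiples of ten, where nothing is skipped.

00:00:16;20

Each 10-minute DF block holds 10 × 60 × 30 − 9 × 2 = 17982 frames. 500 ÷ 17982 → 0 full blocks, remainder 500.
Within the partial block the first minute is 1800 frames and each further minute 1798, so 0 further minute boundaries passed. Total skipped labels = 18 × 0 + 2 × 0 = 0.
Non-drop label index = 500 + 0 = 500; at 30 labels/s that is 00:00:16:20, i.e. DF 00:00:16;20.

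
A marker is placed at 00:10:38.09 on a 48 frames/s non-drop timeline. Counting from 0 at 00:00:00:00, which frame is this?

frame 30633

Total seconds to the label: (0 × 3600 + 10 × 60 + 38) = 638.
Frame index = 638 × 48 + 9 = 30633.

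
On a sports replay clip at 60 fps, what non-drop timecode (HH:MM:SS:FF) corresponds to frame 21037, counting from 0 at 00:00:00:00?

21037 ÷ 60 = 350 full seconds, remainder 37 frames.
350 s = 0 h 5 min 50 s.
Timecode: 00:05:50:37.

00:05:50:37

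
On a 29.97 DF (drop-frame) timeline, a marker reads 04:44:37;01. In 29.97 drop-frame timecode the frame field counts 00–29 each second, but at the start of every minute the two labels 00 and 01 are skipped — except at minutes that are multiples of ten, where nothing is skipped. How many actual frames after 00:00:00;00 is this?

Complete 10-minute blocks: 28, each 17982 frames → 503496.
Remaining 4 whole minutes in the current block: 1800 + 3 × 1798 = 7194 frames.
Within the current minute: 37 × 30 + 1 − 2 = 1109 (labels ;00/;01 skipped at this minute). Total = 503496 + 7194 + 1109 = 511799.

511799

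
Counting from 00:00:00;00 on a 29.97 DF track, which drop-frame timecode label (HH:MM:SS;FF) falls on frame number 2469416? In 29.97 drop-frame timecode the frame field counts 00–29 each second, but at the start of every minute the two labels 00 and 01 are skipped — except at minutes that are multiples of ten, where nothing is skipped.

22:53:16;08

Ten DF minutes hold 17982 frames, so frame 2469416 lies in block 137 (frames 2463534–2481515) with 5882 frames into that block.
The block's first minute is 1800 frames and the rest 1798 each; 5882 frames reaches minute 3, so 137 × 18 + 3 × 2 = 2472 labels have been skipped so far.
Adding those back, label number 2469416 + 2472 = 2471888 at 30 labels/s is 82396 s + 8 f = 22 h 53 min 16 s frame 8, i.e. 22:53:16;08.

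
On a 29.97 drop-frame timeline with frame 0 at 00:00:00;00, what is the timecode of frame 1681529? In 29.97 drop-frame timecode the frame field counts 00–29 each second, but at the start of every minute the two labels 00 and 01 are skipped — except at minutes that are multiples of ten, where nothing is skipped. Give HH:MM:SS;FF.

Ten DF minutes hold 17982 frames, so frame 1681529 lies in block 93 (frames 1672326–1690307) with 9203 frames into that block.
The block's first minute is 1800 frames and the rest 1798 each; 9203 frames reaches minute 5, so 93 × 18 + 5 × 2 = 1684 labels have been skipped so far.
Adding those back, label number 1681529 + 1684 = 1683213 at 30 labels/s is 56107 s + 3 f = 15 h 35 min 7 s frame 3, i.e. 15:35:07;03.

15:35:07;03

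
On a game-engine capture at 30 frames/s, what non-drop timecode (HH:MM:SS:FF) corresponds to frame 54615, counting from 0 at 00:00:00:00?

00:30:20:15

54615 ÷ 30 = 1820 full seconds, remainder 15 frames.
1820 s = 0 h 30 min 20 s.
Timecode: 00:30:20:15.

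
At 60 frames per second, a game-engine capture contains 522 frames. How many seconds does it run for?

Running time = 522 / (60) = 8.7 s.

8.7 seconds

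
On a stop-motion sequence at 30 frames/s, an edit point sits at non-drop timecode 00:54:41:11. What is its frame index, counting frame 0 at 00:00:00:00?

frame 98441

Total seconds to the label: (0 × 3600 + 54 × 60 + 41) = 3281.
Frame index = 3281 × 30 + 11 = 98441.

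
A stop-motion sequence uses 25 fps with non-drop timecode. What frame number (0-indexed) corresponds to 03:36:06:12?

324162

Total seconds to the label: (3 × 3600 + 36 × 60 + 6) = 12966.
Frame index = 12966 × 25 + 12 = 324162.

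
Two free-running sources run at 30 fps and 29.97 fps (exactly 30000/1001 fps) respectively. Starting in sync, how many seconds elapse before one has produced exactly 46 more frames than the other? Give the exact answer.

The gap grows by |30000/1001 − 30| = 30/1001 frames per second.
Time for a 46-frame gap: 46 ÷ (30/1001) = 23023/15 s.

23023/15 seconds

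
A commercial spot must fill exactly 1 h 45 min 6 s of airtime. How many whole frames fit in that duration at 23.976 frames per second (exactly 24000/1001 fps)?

1 h 45 min 6 s = 6306 s.
Frames = 6306 × 24000/1001 = 151344000/1001 ≈ 151192.8072.
Complete frames: 151192.

151192 frames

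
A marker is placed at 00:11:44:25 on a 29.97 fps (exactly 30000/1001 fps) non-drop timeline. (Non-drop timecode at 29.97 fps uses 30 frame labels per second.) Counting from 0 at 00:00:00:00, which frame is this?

21145

Total seconds to the label: (0 × 3600 + 11 × 60 + 44) = 704.
Frame index = 704 × 30 + 25 = 21145.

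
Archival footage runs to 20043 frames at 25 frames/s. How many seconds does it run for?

801.72 seconds

Running time = 20043 / (25) = 801.72 s.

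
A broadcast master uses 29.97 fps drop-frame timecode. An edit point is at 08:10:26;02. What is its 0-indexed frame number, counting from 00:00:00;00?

As if non-drop at 30 labels/s: (8 × 3600 + 10 × 60 + 26) × 30 + 2 = 882782.
Minute boundaries passed: 490; those not divisible by 10: 490 − 49 = 441; dropped labels = 2 × 441 = 882.
Actual frame index = 882782 − 882 = 881900.

881900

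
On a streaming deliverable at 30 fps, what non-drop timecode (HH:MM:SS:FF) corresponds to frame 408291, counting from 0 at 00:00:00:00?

408291 ÷ 30 = 13609 full seconds, remainder 21 frames.
13609 s = 3 h 46 min 49 s.
Timecode: 03:46:49:21.

03:46:49:21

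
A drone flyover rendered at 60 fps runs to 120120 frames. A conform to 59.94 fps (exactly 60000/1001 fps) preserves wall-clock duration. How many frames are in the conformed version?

Target frames = source frames × (target rate / source rate) = 120120 × (60000/1001)/(60) = 120120 × 1000/1001 = 120000.

120000 frames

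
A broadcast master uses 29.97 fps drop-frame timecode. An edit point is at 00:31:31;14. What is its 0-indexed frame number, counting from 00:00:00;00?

As if non-drop at 30 labels/s: (0 × 3600 + 31 × 60 + 31) × 30 + 14 = 56744.
Minute boundaries passed: 31; those not divisible by 10: 31 − 3 = 28; dropped labels = 2 × 28 = 56.
Actual frame index = 56744 − 56 = 56688.

56688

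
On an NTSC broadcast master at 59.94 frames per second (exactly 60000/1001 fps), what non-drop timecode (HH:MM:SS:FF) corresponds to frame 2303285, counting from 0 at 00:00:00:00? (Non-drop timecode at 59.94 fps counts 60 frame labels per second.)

2303285 ÷ 60 = 38388 full seconds, remainder 5 frames.
38388 s = 10 h 39 min 48 s.
Timecode: 10:39:48:05.

10:39:48:05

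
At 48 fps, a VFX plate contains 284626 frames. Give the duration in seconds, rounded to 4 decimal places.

5929.7083 seconds

Running time = 284626 × 1/48 = 142313/24 s ≈ 5929.7083 s.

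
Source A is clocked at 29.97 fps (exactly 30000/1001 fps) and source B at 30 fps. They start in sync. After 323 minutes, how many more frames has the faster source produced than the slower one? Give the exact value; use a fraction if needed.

581400/1001 frames

323 min = 19380 s.
A emits 30000/1001 × 19380 = 581400000/1001 frames; B emits 30 × 19380 = 581400.
Difference = 581400/1001 frames (≈ 580.8192); B is ahead of A.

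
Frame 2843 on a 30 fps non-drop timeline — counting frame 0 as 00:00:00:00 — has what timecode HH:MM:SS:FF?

2843 ÷ 30 = 94 full seconds, remainder 23 frames.
94 s = 0 h 1 min 34 s.
Timecode: 00:01:34:23.

00:01:34:23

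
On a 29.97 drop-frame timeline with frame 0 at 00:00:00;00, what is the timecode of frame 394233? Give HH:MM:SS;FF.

03:39:14;09

Ten DF minutes hold 17982 frames, so frame 394233 lies in block 21 (frames 377622–395603) with 16611 frames into that block.
The block's first minute is 1800 frames and the rest 1798 each; 16611 frames reaches minute 9, so 21 × 18 + 9 × 2 = 396 labels have been skipped so far.
Adding those back, label number 394233 + 396 = 394629 at 30 labels/s is 13154 s + 9 f = 3 h 39 min 14 s frame 9, i.e. 03:39:14;09.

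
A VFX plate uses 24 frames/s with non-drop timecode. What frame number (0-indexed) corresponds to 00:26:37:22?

38350

Total seconds to the label: (0 × 3600 + 26 × 60 + 37) = 1597.
Frame index = 1597 × 24 + 22 = 38350.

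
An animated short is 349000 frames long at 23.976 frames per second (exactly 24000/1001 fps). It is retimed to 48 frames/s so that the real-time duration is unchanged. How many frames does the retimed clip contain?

Target frames = source frames × (target rate / source rate) = 349000 × (48)/(24000/1001) = 349000 × 1001/500 = 698698.

698698 frames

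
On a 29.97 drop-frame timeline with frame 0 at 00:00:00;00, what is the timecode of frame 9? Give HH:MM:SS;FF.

00:00:00;09

Ten DF minutes hold 17982 frames, so frame 9 lies in block 0 (frames 0–17981) with 9 frames into that block.
The block's first minute is 1800 frames and the rest 1798 each; 9 frames reaches minute 0, so 0 × 18 + 0 × 2 = 0 labels have been skipped so far.
Adding those back, label number 9 + 0 = 9 at 30 labels/s is 0 s + 9 f = 0 h 0 min 0 s frame 9, i.e. 00:00:00;09.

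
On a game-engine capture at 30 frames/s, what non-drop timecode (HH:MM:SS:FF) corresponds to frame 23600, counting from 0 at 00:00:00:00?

00:13:06:20

23600 ÷ 30 = 786 full seconds, remainder 20 frames.
786 s = 0 h 13 min 6 s.
Timecode: 00:13:06:20.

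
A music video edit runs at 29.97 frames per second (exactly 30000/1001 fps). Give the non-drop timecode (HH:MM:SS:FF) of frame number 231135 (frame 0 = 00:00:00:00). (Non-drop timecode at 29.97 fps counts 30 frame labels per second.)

02:08:24:15

231135 ÷ 30 = 7704 full seconds, remainder 15 frames.
7704 s = 2 h 8 min 24 s.
Timecode: 02:08:24:15.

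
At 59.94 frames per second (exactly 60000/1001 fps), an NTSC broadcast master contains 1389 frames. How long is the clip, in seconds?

23.17315 seconds

Running time = 1389 / (60000/1001) = 23.17315 s.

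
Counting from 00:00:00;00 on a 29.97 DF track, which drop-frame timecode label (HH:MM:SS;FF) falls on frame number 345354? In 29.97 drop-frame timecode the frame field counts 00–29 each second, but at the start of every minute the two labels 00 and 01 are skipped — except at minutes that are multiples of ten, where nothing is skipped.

Ten DF minutes hold 17982 frames, so frame 345354 lies in block 19 (frames 341658–359639) with 3696 frames into that block.
The block's first minute is 1800 frames and the rest 1798 each; 3696 frames reaches minute 2, so 19 × 18 + 2 × 2 = 346 labels have been skipped so far.
Adding those back, label number 345354 + 346 = 345700 at 30 labels/s is 11523 s + 10 f = 3 h 12 min 3 s frame 10, i.e. 03:12:03;10.

03:12:03;10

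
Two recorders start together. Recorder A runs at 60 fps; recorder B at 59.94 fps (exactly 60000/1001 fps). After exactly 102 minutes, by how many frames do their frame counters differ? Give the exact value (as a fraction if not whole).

102 min = 6120 s.
A emits 60 × 6120 = 367200 frames; B emits 60000/1001 × 6120 = 367200000/1001.
Difference = 367200/1001 frames (≈ 366.8332); B is behind A.

367200/1001 frames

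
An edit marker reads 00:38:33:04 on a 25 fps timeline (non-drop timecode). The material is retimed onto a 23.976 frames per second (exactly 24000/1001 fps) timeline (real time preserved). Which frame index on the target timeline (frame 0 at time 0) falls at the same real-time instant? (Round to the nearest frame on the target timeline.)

Source frame index: (0×3600 + 38×60 + 33) × 25 + 4 = 57829.
Real time: 57829 / (25) = 57829/25 s.
Target frame: (57829/25) × (24000/1001) = 55515840/1001 ≈ 55460.380 → 55460.

frame 55460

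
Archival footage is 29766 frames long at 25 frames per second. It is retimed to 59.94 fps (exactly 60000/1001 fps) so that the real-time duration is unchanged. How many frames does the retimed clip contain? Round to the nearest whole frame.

71367 frames

Frames at target rate = 29766 × (60000/1001) / (25) = 6494400/91 ≈ 71367.033.
Nearest whole frame: 71367.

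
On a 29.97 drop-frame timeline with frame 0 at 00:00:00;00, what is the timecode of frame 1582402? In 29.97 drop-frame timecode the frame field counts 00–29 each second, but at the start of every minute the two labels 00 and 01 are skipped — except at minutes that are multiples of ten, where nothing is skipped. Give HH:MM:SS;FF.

14:39:59;16

Each 10-minute DF block holds 10 × 60 × 30 − 9 × 2 = 17982 frames. 1582402 ÷ 17982 → 87 full blocks, remainder 17968.
Within the partial block the first minute is 1800 frames and each further minute 1798, so 9 further minute boundaries passed. Total skipped labels = 18 × 87 + 2 × 9 = 1584.
Non-drop label index = 1582402 + 1584 = 1583986; at 30 labels/s that is 14:39:59:16, i.e. DF 14:39:59;16.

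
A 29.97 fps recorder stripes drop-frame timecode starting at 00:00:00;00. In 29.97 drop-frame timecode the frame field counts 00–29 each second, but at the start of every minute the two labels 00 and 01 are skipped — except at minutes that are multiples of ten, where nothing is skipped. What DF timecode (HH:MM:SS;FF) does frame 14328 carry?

Each 10-minute DF block holds 10 × 60 × 30 − 9 × 2 = 17982 frames. 14328 ÷ 17982 → 0 full blocks, remainder 14328.
Within the partial block the first minute is 1800 frames and each further minute 1798, so 7 further minute boundaries passed. Total skipped labels = 18 × 0 + 2 × 7 = 14.
Non-drop label index = 14328 + 14 = 14342; at 30 labels/s that is 00:07:58:02, i.e. DF 00:07:58;02.

00:07:58;02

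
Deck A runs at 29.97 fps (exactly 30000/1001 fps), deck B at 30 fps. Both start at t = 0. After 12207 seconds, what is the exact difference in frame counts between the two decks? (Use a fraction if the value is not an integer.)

28170/77 frames

A emits 30000/1001 × 12207 = 28170000/77 frames; B emits 30 × 12207 = 366210.
Difference = 28170/77 frames (≈ 365.8442); B is ahead of A.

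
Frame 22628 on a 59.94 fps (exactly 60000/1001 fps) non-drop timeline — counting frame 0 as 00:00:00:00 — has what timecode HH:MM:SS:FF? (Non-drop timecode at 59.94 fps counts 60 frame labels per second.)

22628 ÷ 60 = 377 full seconds, remainder 8 frames.
377 s = 0 h 6 min 17 s.
Timecode: 00:06:17:08.

00:06:17:08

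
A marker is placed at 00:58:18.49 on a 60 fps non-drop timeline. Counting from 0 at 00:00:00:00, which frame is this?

Total seconds to the label: (0 × 3600 + 58 × 60 + 18) = 3498.
Frame index = 3498 × 60 + 49 = 209929.

209929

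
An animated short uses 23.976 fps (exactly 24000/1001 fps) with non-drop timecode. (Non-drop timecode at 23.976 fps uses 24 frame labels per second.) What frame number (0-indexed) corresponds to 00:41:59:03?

60459

Total seconds to the label: (0 × 3600 + 41 × 60 + 59) = 2519.
Frame index = 2519 × 24 + 3 = 60459.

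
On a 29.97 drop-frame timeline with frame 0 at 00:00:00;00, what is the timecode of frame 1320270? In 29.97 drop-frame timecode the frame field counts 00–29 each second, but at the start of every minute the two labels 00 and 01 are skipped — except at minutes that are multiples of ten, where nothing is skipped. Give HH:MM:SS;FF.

12:14:13;02

Each 10-minute DF block holds 10 × 60 × 30 − 9 × 2 = 17982 frames. 1320270 ÷ 17982 → 73 full blocks, remainder 7584.
Within the partial block the first minute is 1800 frames and each further minute 1798, so 4 further minute boundaries passed. Total skipped labels = 18 × 73 + 2 × 4 = 1322.
Non-drop label index = 1320270 + 1322 = 1321592; at 30 labels/s that is 12:14:13:02, i.e. DF 12:14:13;02.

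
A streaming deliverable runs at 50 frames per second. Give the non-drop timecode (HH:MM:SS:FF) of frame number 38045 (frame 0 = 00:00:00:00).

38045 ÷ 50 = 760 full seconds, remainder 45 frames.
760 s = 0 h 12 min 40 s.
Timecode: 00:12:40:45.

00:12:40:45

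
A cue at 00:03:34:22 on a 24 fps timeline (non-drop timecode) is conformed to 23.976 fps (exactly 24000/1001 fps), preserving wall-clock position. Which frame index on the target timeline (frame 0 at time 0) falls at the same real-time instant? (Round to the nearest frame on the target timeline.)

frame 5153

Source frame index: (0×3600 + 3×60 + 34) × 24 + 22 = 5158.
Real time: 5158 / (24) = 2579/12 s.
Target frame: (2579/12) × (24000/1001) = 5158000/1001 ≈ 5152.847 → 5153.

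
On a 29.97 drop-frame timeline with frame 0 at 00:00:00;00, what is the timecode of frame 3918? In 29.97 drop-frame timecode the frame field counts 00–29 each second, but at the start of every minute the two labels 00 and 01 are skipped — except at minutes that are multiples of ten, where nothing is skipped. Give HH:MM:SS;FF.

00:02:10;22

Ten DF minutes hold 17982 frames, so frame 3918 lies in block 0 (frames 0–17981) with 3918 frames into that block.
The block's first minute is 1800 frames and the rest 1798 each; 3918 frames reaches minute 2, so 0 × 18 + 2 × 2 = 4 labels have been skipped so far.
Adding those back, label number 3918 + 4 = 3922 at 30 labels/s is 130 s + 22 f = 0 h 2 min 10 s frame 22, i.e. 00:02:10;22.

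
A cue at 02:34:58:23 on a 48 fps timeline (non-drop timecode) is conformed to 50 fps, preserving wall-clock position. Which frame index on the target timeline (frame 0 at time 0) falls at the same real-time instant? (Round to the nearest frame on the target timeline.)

Source frame index: (2×3600 + 34×60 + 58) × 48 + 23 = 446327.
Real time: 446327 / (48) = 446327/48 s.
Target frame: (446327/48) × (50) = 11158175/24 ≈ 464923.958 → 464924.

frame 464924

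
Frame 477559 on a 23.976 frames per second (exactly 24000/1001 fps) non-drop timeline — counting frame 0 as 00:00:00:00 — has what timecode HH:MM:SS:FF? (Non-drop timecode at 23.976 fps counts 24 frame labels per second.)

477559 ÷ 24 = 19898 full seconds, remainder 7 frames.
19898 s = 5 h 31 min 38 s.
Timecode: 05:31:38:07.

05:31:38:07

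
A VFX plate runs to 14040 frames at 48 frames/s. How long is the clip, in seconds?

292.5 seconds

Running time = 14040 / (48) = 292.5 s.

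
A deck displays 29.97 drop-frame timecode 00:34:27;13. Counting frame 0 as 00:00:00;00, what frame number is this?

61961

As if non-drop at 30 labels/s: (0 × 3600 + 34 × 60 + 27) × 30 + 13 = 62023.
Minute boundaries passed: 34; those not divisible by 10: 34 − 3 = 31; dropped labels = 2 × 31 = 62.
Actual frame index = 62023 − 62 = 61961.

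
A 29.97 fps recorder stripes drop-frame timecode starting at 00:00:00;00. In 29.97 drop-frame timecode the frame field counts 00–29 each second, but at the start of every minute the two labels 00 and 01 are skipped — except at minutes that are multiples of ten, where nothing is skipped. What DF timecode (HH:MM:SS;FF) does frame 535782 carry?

Each 10-minute DF block holds 10 × 60 × 30 − 9 × 2 = 17982 frames. 535782 ÷ 17982 → 29 full blocks, remainder 14304.
Within the partial block the first minute is 1800 frames and each further minute 1798, so 7 further minute boundaries passed. Total skipped labels = 18 × 29 + 2 × 7 = 536.
Non-drop label index = 535782 + 536 = 536318; at 30 labels/s that is 04:57:57:08, i.e. DF 04:57:57;08.

04:57:57;08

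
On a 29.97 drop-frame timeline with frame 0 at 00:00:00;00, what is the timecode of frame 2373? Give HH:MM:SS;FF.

00:01:19;05

Ten DF minutes hold 17982 frames, so frame 2373 lies in block 0 (frames 0–17981) with 2373 frames into that block.
The block's first minute is 1800 frames and the rest 1798 each; 2373 frames reaches minute 1, so 0 × 18 + 1 × 2 = 2 labels have been skipped so far.
Adding those back, label number 2373 + 2 = 2375 at 30 labels/s is 79 s + 5 f = 0 h 1 min 19 s frame 5, i.e. 00:01:19;05.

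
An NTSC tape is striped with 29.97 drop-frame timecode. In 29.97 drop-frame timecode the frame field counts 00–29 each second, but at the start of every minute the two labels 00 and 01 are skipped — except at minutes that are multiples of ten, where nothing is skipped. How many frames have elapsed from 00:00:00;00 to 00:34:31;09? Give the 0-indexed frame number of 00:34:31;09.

Complete 10-minute blocks: 3, each 17982 frames → 53946.
Remaining 4 whole minutes in the current block: 1800 + 3 × 1798 = 7194 frames.
Within the current minute: 31 × 30 + 9 − 2 = 937 (labels ;00/;01 skipped at this minute). Total = 53946 + 7194 + 937 = 62077.

62077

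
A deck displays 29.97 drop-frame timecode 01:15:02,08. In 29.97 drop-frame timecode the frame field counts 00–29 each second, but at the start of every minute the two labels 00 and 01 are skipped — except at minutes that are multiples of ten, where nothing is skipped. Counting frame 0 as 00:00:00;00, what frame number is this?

Complete 10-minute blocks: 7, each 17982 frames → 125874.
Remaining 5 whole minutes in the current block: 1800 + 4 × 1798 = 8992 frames.
Within the current minute: 2 × 30 + 8 − 2 = 66 (labels ;00/;01 skipped at this minute). Total = 125874 + 8992 + 66 = 134932.

134932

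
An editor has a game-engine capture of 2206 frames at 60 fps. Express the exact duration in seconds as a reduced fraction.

1103/30 seconds

Running time = 2206 ÷ (60) = 2206 × 1/60 = 1103/30 s.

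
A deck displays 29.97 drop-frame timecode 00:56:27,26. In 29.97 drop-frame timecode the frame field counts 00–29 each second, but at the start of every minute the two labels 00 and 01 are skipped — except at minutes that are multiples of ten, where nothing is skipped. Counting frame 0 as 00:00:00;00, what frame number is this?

As if non-drop at 30 labels/s: (0 × 3600 + 56 × 60 + 27) × 30 + 26 = 101636.
Minute boundaries passed: 56; those not divisible by 10: 56 − 5 = 51; dropped labels = 2 × 51 = 102.
Actual frame index = 101636 − 102 = 101534.

101534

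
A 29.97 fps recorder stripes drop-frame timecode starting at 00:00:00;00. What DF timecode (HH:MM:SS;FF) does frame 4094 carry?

00:02:16;18

Each 10-minute DF block holds 10 × 60 × 30 − 9 × 2 = 17982 frames. 4094 ÷ 17982 → 0 full blocks, remainder 4094.
Within the partial block the first minute is 1800 frames and each further minute 1798, so 2 further minute boundaries passed. Total skipped labels = 18 × 0 + 2 × 2 = 4.
Non-drop label index = 4094 + 4 = 4098; at 30 labels/s that is 00:02:16:18, i.e. DF 00:02:16;18.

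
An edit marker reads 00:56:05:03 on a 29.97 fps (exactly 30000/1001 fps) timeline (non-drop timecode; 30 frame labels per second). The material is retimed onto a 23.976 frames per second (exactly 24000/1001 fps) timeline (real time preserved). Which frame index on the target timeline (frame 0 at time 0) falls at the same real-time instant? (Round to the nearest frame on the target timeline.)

frame 80762

Source frame index: (0×3600 + 56×60 + 5) × 30 + 3 = 100953.
Real time: 100953 / (30000/1001) = 33684651/10000 s.
Target frame: (33684651/10000) × (24000/1001) = 403812/5 ≈ 80762.400 → 80762.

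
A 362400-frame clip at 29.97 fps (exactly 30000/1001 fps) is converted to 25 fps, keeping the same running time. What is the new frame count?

Target frames = source frames × (target rate / source rate) = 362400 × (25)/(30000/1001) = 362400 × 1001/1200 = 302302.

302302 frames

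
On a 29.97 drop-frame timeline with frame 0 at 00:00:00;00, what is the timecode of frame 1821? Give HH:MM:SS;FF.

00:01:00;23

Each 10-minute DF block holds 10 × 60 × 30 − 9 × 2 = 17982 frames. 1821 ÷ 17982 → 0 full blocks, remainder 1821.
Within the partial block the first minute is 1800 frames and each further minute 1798, so 1 further minute boundary passed. Total skipped labels = 18 × 0 + 2 × 1 = 2.
Non-drop label index = 1821 + 2 = 1823; at 30 labels/s that is 00:01:00:23, i.e. DF 00:01:00;23.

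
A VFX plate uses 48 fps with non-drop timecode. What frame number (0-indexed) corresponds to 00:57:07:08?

frame 164504

Total seconds to the label: (0 × 3600 + 57 × 60 + 7) = 3427.
Frame index = 3427 × 48 + 8 = 164504.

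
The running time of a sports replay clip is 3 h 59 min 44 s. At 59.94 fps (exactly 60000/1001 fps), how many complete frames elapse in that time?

3 h 59 min 44 s = 14384 s.
Frames = 14384 × 60000/1001 = 863040000/1001 ≈ 862177.8222.
Complete frames: 862177.

862177 frames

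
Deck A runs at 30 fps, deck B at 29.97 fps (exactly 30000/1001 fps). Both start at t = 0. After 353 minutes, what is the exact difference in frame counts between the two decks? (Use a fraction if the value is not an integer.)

353 min = 21180 s.
A emits 30 × 21180 = 635400 frames; B emits 30000/1001 × 21180 = 635400000/1001.
Difference = 635400/1001 frames (≈ 634.7652); B is behind A.

635400/1001 frames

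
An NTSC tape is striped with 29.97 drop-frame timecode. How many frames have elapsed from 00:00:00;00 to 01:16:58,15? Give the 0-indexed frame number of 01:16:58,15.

138417

As if non-drop at 30 labels/s: (1 × 3600 + 16 × 60 + 58) × 30 + 15 = 138555.
Minute boundaries passed: 76; those not divisible by 10: 76 − 7 = 69; dropped labels = 2 × 69 = 138.
Actual frame index = 138555 − 138 = 138417.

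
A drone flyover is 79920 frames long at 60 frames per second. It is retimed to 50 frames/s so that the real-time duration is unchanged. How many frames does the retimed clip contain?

Target frames = source frames × (target rate / source rate) = 79920 × (50)/(60) = 79920 × 5/6 = 66600.

66600 frames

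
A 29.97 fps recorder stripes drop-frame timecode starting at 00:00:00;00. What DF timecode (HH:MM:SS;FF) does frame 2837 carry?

00:01:34;19

Ten DF minutes hold 17982 frames, so frame 2837 lies in block 0 (frames 0–17981) with 2837 frames into that block.
The block's first minute is 1800 frames and the rest 1798 each; 2837 frames reaches minute 1, so 0 × 18 + 1 × 2 = 2 labels have been skipped so far.
Adding those back, label number 2837 + 2 = 2839 at 30 labels/s is 94 s + 19 f = 0 h 1 min 34 s frame 19, i.e. 00:01:34;19.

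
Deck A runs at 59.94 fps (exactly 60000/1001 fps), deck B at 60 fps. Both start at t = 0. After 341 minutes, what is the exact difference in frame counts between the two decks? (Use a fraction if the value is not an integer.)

111600/91 frames

341 min = 20460 s.
A emits 60000/1001 × 20460 = 111600000/91 frames; B emits 60 × 20460 = 1227600.
Difference = 111600/91 frames (≈ 1226.3736); B is ahead of A.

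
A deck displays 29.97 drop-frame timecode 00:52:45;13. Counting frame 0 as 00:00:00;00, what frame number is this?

Complete 10-minute blocks: 5, each 17982 frames → 89910.
Remaining 2 whole minutes in the current block: 1800 + 1 × 1798 = 3598 frames.
Within the current minute: 45 × 30 + 13 − 2 = 1361 (labels ;00/;01 skipped at this minute). Total = 89910 + 3598 + 1361 = 94869.

94869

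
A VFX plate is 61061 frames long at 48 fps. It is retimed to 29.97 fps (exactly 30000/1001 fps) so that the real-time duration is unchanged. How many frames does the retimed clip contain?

Target frames = source frames × (target rate / source rate) = 61061 × (30000/1001)/(48) = 61061 × 625/1001 = 38125.

38125 frames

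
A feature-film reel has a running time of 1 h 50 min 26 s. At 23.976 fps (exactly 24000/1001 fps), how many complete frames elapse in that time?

158865 frames

1 h 50 min 26 s = 6626 s.
Frames = 6626 × 24000/1001 = 159024000/1001 ≈ 158865.1349.
Complete frames: 158865.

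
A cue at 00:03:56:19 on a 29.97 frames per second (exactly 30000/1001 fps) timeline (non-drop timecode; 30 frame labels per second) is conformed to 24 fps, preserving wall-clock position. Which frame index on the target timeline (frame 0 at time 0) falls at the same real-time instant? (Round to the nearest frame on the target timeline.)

Source frame index: (0×3600 + 3×60 + 56) × 30 + 19 = 7099.
Real time: 7099 / (30000/1001) = 7106099/30000 s.
Target frame: (7106099/30000) × (24) = 7106099/1250 ≈ 5684.879 → 5685.

frame 5685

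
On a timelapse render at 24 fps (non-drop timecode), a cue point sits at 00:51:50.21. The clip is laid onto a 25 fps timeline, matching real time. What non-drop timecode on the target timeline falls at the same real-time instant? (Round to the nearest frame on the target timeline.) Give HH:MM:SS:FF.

Source frame index: (0×3600 + 51×60 + 50) × 24 + 21 = 74661.
Real time: 74661 / (24) = 24887/8 s.
Target frame: (24887/8) × (25) = 622175/8 ≈ 77771.875 → 77772.
At 25 labels/s: frame 77772 → 00:51:50:22.

00:51:50:22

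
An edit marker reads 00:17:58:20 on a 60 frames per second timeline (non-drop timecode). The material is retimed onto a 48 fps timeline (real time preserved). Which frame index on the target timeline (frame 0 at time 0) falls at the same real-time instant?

frame 51760

Source frame index: (0×3600 + 17×60 + 58) × 60 + 20 = 64700.
Real time: 64700 / (60) = 3235/3 s.
Target frame: (3235/3) × (48) = 51760.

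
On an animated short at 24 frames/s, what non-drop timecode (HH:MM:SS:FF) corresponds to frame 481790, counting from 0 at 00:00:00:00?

481790 ÷ 24 = 20074 full seconds, remainder 14 frames.
20074 s = 5 h 34 min 34 s.
Timecode: 05:34:34:14.

05:34:34:14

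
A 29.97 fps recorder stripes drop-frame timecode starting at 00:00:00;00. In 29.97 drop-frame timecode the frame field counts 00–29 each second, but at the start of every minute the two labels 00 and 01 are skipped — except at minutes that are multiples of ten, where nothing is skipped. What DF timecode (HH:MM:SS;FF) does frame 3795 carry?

00:02:06;19

Ten DF minutes hold 17982 frames, so frame 3795 lies in block 0 (frames 0–17981) with 3795 frames into that block.
The block's first minute is 1800 frames and the rest 1798 each; 3795 frames reaches minute 2, so 0 × 18 + 2 × 2 = 4 labels have been skipped so far.
Adding those back, label number 3795 + 4 = 3799 at 30 labels/s is 126 s + 19 f = 0 h 2 min 6 s frame 19, i.e. 00:02:06;19.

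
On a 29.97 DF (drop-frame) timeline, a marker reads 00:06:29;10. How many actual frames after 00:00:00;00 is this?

Complete 10-minute blocks: 0, each 17982 frames → 0.
Remaining 6 whole minutes in the current block: 1800 + 5 × 1798 = 10790 frames.
Within the current minute: 29 × 30 + 10 − 2 = 878 (labels ;00/;01 skipped at this minute). Total = 0 + 10790 + 878 = 11668.

11668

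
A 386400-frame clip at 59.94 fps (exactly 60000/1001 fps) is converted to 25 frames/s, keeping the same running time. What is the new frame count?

Target frames = source frames × (target rate / source rate) = 386400 × (25)/(60000/1001) = 386400 × 1001/2400 = 161161.

161161 frames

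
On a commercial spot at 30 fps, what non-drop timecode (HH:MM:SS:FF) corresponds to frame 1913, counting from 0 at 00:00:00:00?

00:01:03:23

1913 ÷ 30 = 63 full seconds, remainder 23 frames.
63 s = 0 h 1 min 3 s.
Timecode: 00:01:03:23.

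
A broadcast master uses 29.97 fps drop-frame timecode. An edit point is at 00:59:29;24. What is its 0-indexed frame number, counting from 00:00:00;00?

106986

As if non-drop at 30 labels/s: (0 × 3600 + 59 × 60 + 29) × 30 + 24 = 107094.
Minute boundaries passed: 59; those not divisible by 10: 59 − 5 = 54; dropped labels = 2 × 54 = 108.
Actual frame index = 107094 − 108 = 106986.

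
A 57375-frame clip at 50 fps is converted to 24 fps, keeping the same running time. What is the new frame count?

27540 frames

Target frames = source frames × (target rate / source rate) = 57375 × (24)/(50) = 57375 × 12/25 = 27540.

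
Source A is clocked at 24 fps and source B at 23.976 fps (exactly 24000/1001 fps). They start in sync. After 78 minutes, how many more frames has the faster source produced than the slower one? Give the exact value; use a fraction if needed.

78 min = 4680 s.
A emits 24 × 4680 = 112320 frames; B emits 24000/1001 × 4680 = 8640000/77.
Difference = 8640/77 frames (≈ 112.2078); B is behind A.

8640/77 frames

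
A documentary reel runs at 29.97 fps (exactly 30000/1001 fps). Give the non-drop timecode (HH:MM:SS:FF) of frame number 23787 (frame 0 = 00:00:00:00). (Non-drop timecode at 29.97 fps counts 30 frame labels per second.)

23787 ÷ 30 = 792 full seconds, remainder 27 frames.
792 s = 0 h 13 min 12 s.
Timecode: 00:13:12:27.

00:13:12:27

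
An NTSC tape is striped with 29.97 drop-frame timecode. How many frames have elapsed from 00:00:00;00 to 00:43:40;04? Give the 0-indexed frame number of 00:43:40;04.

As if non-drop at 30 labels/s: (0 × 3600 + 43 × 60 + 40) × 30 + 4 = 78604.
Minute boundaries passed: 43; those not divisible by 10: 43 − 4 = 39; dropped labels = 2 × 39 = 78.
Actual frame index = 78604 − 78 = 78526.

78526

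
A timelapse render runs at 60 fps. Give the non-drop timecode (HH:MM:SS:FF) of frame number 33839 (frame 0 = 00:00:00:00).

00:09:23:59

33839 ÷ 60 = 563 full seconds, remainder 59 frames.
563 s = 0 h 9 min 23 s.
Timecode: 00:09:23:59.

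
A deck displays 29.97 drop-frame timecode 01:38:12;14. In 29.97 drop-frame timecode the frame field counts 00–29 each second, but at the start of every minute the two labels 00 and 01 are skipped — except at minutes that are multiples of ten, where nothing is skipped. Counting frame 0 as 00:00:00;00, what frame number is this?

As if non-drop at 30 labels/s: (1 × 3600 + 38 × 60 + 12) × 30 + 14 = 176774.
Minute boundaries passed: 98; those not divisible by 10: 98 − 9 = 89; dropped labels = 2 × 89 = 178.
Actual frame index = 176774 − 178 = 176596.

176596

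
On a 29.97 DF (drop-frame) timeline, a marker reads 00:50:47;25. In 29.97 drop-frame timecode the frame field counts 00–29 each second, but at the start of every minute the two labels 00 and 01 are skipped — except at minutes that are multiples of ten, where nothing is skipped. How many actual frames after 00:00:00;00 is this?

91345

As if non-drop at 30 labels/s: (0 × 3600 + 50 × 60 + 47) × 30 + 25 = 91435.
Minute boundaries passed: 50; those not divisible by 10: 50 − 5 = 45; dropped labels = 2 × 45 = 90.
Actual frame index = 91435 − 90 = 91345.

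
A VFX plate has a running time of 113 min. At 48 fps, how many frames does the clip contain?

325440 frames

113 min = 6780 s.
Frames = 6780 × 48 = 325440.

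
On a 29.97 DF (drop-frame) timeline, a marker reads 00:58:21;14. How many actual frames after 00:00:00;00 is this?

Complete 10-minute blocks: 5, each 17982 frames → 89910.
Remaining 8 whole minutes in the current block: 1800 + 7 × 1798 = 14386 frames.
Within the current minute: 21 × 30 + 14 − 2 = 642 (labels ;00/;01 skipped at this minute). Total = 89910 + 14386 + 642 = 104938.

104938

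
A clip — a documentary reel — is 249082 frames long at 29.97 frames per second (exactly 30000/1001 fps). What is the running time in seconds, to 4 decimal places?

8311.0361 seconds

Running time = 249082 × 1001/30000 = 124665541/15000 s ≈ 8311.0361 s.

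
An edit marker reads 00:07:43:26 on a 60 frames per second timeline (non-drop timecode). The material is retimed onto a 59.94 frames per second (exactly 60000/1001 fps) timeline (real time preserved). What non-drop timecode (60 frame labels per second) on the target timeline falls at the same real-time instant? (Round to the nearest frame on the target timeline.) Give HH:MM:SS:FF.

Source frame index: (0×3600 + 7×60 + 43) × 60 + 26 = 27806.
Real time: 27806 / (60) = 13903/30 s.
Target frame: (13903/30) × (60000/1001) = 27806000/1001 ≈ 27778.222 → 27778.
At 60 labels/s: frame 27778 → 00:07:42:58.

00:07:42:58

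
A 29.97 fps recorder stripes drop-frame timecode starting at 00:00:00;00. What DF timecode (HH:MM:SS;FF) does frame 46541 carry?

00:25:52;27

Each 10-minute DF block holds 10 × 60 × 30 − 9 × 2 = 17982 frames. 46541 ÷ 17982 → 2 full blocks, remainder 10577.
Within the partial block the first minute is 1800 frames and each further minute 1798, so 5 further minute boundaries passed. Total skipped labels = 18 × 2 + 2 × 5 = 46.
Non-drop label index = 46541 + 46 = 46587; at 30 labels/s that is 00:25:52:27, i.e. DF 00:25:52;27.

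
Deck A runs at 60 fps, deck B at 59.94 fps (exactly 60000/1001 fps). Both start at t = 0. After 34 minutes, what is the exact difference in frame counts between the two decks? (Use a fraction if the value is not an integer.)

34 min = 2040 s.
A emits 60 × 2040 = 122400 frames; B emits 60000/1001 × 2040 = 122400000/1001.
Difference = 122400/1001 frames (≈ 122.2777); B is behind A.

122400/1001 frames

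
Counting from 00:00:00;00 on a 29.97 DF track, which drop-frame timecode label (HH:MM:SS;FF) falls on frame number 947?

00:00:31;17

Ten DF minutes hold 17982 frames, so frame 947 lies in block 0 (frames 0–17981) with 947 frames into that block.
The block's first minute is 1800 frames and the rest 1798 each; 947 frames reaches minute 0, so 0 × 18 + 0 × 2 = 0 labels have been skipped so far.
Adding those back, label number 947 + 0 = 947 at 30 labels/s is 31 s + 17 f = 0 h 0 min 31 s frame 17, i.e. 00:00:31;17.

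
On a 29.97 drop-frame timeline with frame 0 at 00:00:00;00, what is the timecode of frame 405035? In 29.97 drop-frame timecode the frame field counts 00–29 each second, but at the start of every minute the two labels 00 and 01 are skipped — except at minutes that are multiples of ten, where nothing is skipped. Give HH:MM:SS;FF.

Each 10-minute DF block holds 10 × 60 × 30 − 9 × 2 = 17982 frames. 405035 ÷ 17982 → 22 full blocks, remainder 9431.
Within the partial block the first minute is 1800 frames and each further minute 1798, so 5 further minute boundaries passed. Total skipped labels = 18 × 22 + 2 × 5 = 406.
Non-drop label index = 405035 + 406 = 405441; at 30 labels/s that is 03:45:14:21, i.e. DF 03:45:14;21.

03:45:14;21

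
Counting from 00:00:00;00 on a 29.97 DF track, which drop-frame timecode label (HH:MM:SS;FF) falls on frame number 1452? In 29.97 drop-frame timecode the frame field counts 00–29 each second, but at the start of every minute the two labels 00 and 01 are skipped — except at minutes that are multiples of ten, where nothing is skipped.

Each 10-minute DF block holds 10 × 60 × 30 − 9 × 2 = 17982 frames. 1452 ÷ 17982 → 0 full blocks, remainder 1452.
Within the partial block the first minute is 1800 frames and each further minute 1798, so 0 further minute boundaries passed. Total skipped labels = 18 × 0 + 2 × 0 = 0.
Non-drop label index = 1452 + 0 = 1452; at 30 labels/s that is 00:00:48:12, i.e. DF 00:00:48;12.

00:00:48;12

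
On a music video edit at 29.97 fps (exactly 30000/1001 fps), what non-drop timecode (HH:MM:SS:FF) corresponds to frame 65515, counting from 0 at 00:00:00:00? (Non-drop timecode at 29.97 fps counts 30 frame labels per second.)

00:36:23:25

65515 ÷ 30 = 2183 full seconds, remainder 25 frames.
2183 s = 0 h 36 min 23 s.
Timecode: 00:36:23:25.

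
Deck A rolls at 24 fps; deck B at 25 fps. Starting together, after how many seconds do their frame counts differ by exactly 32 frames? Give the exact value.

The gap grows by |25 − 24| = 1 frame per second.
Time for a 32-frame gap: 32 ÷ (1) = 32 s.

32 seconds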